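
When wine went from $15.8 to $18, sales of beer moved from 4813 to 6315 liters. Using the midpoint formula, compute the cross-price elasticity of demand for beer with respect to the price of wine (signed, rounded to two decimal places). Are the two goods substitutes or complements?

2.07; substitutes

%ΔQ_{beer} = (6315 − 4813)/avg = 1502/5564 = 0.269949…
%ΔP_{wine} = (18 − 15.8)/avg = 2.2/16.9 = 0.130177…
E_cross = (1502/5564) / (2.2/16.9) = 2.0737…
E_cross > 0 ⇒ the goods are substitutes.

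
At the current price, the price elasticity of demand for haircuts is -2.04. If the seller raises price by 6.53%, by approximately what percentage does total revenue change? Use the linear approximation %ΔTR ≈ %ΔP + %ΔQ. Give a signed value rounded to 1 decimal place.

%ΔQ ≈ Ed × %ΔP = (-2.04) × (+6.53%) = -13.3212%
%ΔTR ≈ %ΔP + %ΔQ = (+6.53%) + (-13.3212%) = -6.7912%

-6.8%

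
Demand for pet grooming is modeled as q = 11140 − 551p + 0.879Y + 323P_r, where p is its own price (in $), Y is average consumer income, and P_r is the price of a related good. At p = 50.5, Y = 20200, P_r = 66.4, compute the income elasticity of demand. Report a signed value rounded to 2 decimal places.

0.79

At the given values, q = 11140 − 551(50.5) + 0.879(20200) + 323(66.4) = 22517.5.
∂q/∂Y = 0.879.
E = (0.879) × (20200/22517.5) = 0.7885…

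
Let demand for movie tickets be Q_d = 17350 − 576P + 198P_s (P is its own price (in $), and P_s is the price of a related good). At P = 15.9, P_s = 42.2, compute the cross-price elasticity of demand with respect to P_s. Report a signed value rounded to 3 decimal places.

At the given values, Q_d = 17350 − 576(15.9) + 198(42.2) = 16547.2.
∂Q_d/∂P_s = 198.
E = (198) × (42.2/16547.2) = 0.50495…

0.505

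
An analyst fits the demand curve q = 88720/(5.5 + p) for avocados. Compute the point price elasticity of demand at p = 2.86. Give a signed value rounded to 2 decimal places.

-0.34

dq/dp = −88720/(5.5 + p)² = -1269.43. At p = 2.86, q = 10612.4.
Ed = (dq/dp)·(p/q) = (-1269.43) × (2.86/10612.4) = -0.3421…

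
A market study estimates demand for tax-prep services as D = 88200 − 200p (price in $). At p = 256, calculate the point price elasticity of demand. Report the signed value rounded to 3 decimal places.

-1.384

dD/dp = −200. At p = 256, D = 88200 − 200(256) = 37000.
Ed = (dD/dp)·(p/D) = −200 × (256/37000) = -1.38378…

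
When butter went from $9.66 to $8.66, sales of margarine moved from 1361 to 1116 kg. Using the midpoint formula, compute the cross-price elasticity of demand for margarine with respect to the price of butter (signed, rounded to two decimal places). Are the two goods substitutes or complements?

%ΔQ_{margarine} = (1116 − 1361)/avg = -245/1238.5 = -0.197819…
%ΔP_{butter} = (8.66 − 9.66)/avg = -1/9.16 = -0.109170…
E_cross = (-245/1238.5) / (-1/9.16) = 1.8120…
E_cross > 0 ⇒ the goods are substitutes.

1.81; substitutes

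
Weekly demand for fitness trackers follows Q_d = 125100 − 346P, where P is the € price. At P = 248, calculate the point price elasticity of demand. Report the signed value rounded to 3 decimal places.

-2.184

dQ_d/dP = −346. At P = 248, Q_d = 125100 − 346(248) = 39292.
Ed = (dQ_d/dP)·(P/Q_d) = −346 × (248/39292) = -2.18385…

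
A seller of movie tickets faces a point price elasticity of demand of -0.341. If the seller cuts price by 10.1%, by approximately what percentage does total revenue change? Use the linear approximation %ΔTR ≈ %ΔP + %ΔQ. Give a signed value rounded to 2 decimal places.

%ΔQ ≈ Ed × %ΔP = (-0.341) × (-10.1%) = +3.4441%
%ΔTR ≈ %ΔP + %ΔQ = (-10.1%) + (+3.4441%) = -6.6559%

-6.66%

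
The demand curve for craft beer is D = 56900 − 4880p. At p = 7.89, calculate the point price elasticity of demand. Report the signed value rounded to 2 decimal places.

dD/dp = −4880. At p = 7.89, D = 56900 − 4880(7.89) = 18396.8.
Ed = (dD/dp)·(p/D) = −4880 × (7.89/18396.8) = -2.0929…

-2.09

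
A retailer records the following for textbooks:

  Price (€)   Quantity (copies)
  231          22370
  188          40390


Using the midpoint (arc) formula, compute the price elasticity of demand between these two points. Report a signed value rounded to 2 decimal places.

%ΔQ = (40390 − 22370) / [(22370 + 40390)/2] = 18020/31380 = 0.574251…
%ΔP = (188 − 231) / [(231 + 188)/2] = -43/209.5 = -0.205250…
Arc Ed = %ΔQ / %ΔP = (18020/31380) / (-43/209.5) = -2.7978…

-2.80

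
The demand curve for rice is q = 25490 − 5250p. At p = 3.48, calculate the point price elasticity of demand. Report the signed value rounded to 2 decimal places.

dq/dp = −5250. At p = 3.48, q = 25490 − 5250(3.48) = 7220.
Ed = (dq/dp)·(p/q) = −5250 × (3.48/7220) = -2.5304…

-2.53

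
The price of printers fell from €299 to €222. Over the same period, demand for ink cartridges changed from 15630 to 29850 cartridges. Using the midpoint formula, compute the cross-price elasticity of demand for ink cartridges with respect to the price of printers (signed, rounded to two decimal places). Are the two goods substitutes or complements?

%ΔQ_{ink cartridges} = (29850 − 15630)/avg = 14220/22740 = 0.625329…
%ΔP_{printers} = (222 − 299)/avg = -77/260.5 = -0.295585…
E_cross = (14220/22740) / (-77/260.5) = -2.1155…
E_cross < 0 ⇒ the goods are complements.

-2.12; complements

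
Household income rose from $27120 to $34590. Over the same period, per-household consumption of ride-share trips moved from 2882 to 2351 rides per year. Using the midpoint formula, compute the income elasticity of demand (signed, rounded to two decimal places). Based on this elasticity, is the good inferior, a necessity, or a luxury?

-0.84; inferior

%ΔQ = (2351 − 2882)/[( 2882 + 2351)/2] = -531/2616.5 = -0.202942…
%ΔIncome = (34590 − 27120)/[( 27120 + 34590)/2] = 7470/30855 = 0.242100…
E_income = (-531/2616.5) / (7470/30855) = -0.8382…
E_income < 0 ⇒ inferior good.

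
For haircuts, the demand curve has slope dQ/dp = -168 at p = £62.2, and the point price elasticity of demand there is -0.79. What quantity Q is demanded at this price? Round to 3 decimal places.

13227.342

Ed = (dQ/dp)·(p/Q) ⇒ Q = (dQ/dp)·p/Ed = (-168)·62.2/(-0.79) = 13227.34177…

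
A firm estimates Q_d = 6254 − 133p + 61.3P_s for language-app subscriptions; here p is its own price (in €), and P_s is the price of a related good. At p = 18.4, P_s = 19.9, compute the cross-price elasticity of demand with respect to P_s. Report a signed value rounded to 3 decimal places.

0.243

At the given values, Q_d = 6254 − 133(18.4) + 61.3(19.9) = 5026.67.
∂Q_d/∂P_s = 61.3.
E = (61.3) × (19.9/5026.67) = 0.24267…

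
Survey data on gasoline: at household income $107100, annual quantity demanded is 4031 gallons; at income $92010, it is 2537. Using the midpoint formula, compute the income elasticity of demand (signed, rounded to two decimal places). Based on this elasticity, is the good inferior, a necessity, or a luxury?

%ΔQ = (2537 − 4031)/[( 4031 + 2537)/2] = -1494/3284 = -0.454933…
%ΔIncome = (92010 − 107100)/[( 107100 + 92010)/2] = -15090/99555 = -0.151574…
E_income = (-1494/3284) / (-15090/99555) = 3.0013…
E_income > 1 ⇒ normal good, luxury.

3.00; luxury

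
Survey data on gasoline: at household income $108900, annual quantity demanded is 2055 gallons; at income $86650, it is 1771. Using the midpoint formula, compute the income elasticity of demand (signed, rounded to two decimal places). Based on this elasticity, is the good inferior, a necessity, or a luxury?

%ΔQ = (1771 − 2055)/[( 2055 + 1771)/2] = -284/1913 = -0.148457…
%ΔIncome = (86650 − 108900)/[( 108900 + 86650)/2] = -22250/97775 = -0.227563…
E_income = (-284/1913) / (-22250/97775) = 0.6523…
0 < E_income < 1 ⇒ normal good, necessity.

0.65; necessity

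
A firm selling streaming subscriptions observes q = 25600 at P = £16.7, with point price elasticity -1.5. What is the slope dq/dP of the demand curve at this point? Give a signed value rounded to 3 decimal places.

-2299.401

Ed = (dq/dP)·(P/q) ⇒ dq/dP = Ed·q/P = (-1.5)·25600/16.7 = -2299.40119…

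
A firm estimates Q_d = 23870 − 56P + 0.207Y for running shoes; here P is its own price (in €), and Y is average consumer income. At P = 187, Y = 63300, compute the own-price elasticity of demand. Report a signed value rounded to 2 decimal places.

-0.40

At the given values, Q_d = 23870 − 56(187) + 0.207(63300) = 26501.1.
∂Q_d/∂P = −56.
E = (-56) × (187/26501.1) = -0.3951…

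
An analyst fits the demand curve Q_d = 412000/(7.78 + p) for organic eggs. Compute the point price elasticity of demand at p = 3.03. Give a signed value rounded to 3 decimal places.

-0.280

dQ_d/dp = −412000/(7.78 + p)² = -3525.7. At p = 3.03, Q_d = 38112.9.
Ed = (dQ_d/dp)·(p/Q_d) = (-3525.7) × (3.03/38112.9) = -0.28029…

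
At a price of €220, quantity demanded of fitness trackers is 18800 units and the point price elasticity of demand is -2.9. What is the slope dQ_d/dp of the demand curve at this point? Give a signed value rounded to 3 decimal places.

Ed = (dQ_d/dp)·(p/Q_d) ⇒ dQ_d/dp = Ed·Q_d/p = (-2.9)·18800/220 = -247.81818…

-247.818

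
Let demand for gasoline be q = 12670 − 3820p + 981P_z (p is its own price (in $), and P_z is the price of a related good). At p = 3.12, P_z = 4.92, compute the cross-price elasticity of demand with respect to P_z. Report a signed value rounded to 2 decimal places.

0.87

At the given values, q = 12670 − 3820(3.12) + 981(4.92) = 5578.12.
∂q/∂P_z = 981.
E = (981) × (4.92/5578.12) = 0.8652…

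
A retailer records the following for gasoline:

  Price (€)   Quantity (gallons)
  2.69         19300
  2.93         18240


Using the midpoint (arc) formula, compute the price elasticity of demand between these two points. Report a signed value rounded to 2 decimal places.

-0.66

%ΔQ = (18240 − 19300) / [(19300 + 18240)/2] = -1060/18770 = -0.056473…
%ΔP = (2.93 − 2.69) / [(2.69 + 2.93)/2] = 0.24/2.81 = 0.085409…
Arc Ed = %ΔQ / %ΔP = (-1060/18770) / (0.24/2.81) = -0.6612…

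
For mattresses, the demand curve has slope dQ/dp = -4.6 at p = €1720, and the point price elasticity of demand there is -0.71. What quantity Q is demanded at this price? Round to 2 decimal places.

11143.66

Ed = (dQ/dp)·(p/Q) ⇒ Q = (dQ/dp)·p/Ed = (-4.6)·1720/(-0.71) = 11143.6619…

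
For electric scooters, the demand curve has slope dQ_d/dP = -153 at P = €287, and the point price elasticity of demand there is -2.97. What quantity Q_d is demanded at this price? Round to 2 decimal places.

Ed = (dQ_d/dP)·(P/Q_d) ⇒ Q_d = (dQ_d/dP)·P/Ed = (-153)·287/(-2.97) = 14784.8484…

14784.85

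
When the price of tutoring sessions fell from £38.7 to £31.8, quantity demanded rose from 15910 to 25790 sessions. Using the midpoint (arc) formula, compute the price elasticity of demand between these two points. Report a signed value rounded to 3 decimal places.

-2.421

%ΔQ = (25790 − 15910) / [(15910 + 25790)/2] = 9880/20850 = 0.473860…
%ΔP = (31.8 − 38.7) / [(38.7 + 31.8)/2] = -6.9/35.25 = -0.195744…
Arc Ed = %ΔQ / %ΔP = (9880/20850) / (-6.9/35.25) = -2.42081…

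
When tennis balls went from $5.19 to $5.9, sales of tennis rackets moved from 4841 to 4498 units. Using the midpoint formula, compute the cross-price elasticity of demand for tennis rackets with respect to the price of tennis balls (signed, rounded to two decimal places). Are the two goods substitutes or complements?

-0.57; complements

%ΔQ_{tennis rackets} = (4498 − 4841)/avg = -343/4669.5 = -0.073455…
%ΔP_{tennis balls} = (5.9 − 5.19)/avg = 0.71/5.545 = 0.128043…
E_cross = (-343/4669.5) / (0.71/5.545) = -0.5736…
E_cross < 0 ⇒ the goods are complements.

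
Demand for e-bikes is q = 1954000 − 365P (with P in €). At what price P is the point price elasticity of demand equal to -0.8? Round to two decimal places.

2379.30

Ed = −365P/(1954000 − 365P). Set this equal to -0.8:
365P = 0.8·(1954000 − 365P) ⇒ 365P(1 + 0.8) = 0.8·1954000
P = 0.8·1954000 / (365·1.8) = 2379.2998…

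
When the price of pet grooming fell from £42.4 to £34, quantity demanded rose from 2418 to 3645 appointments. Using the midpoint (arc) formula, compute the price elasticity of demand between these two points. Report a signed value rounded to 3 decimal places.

-1.841

%ΔQ = (3645 − 2418) / [(2418 + 3645)/2] = 1227/3031.5 = 0.404750…
%ΔP = (34 − 42.4) / [(42.4 + 34)/2] = -8.4/38.2 = -0.219895…
Arc Ed = %ΔQ / %ΔP = (1227/3031.5) / (-8.4/38.2) = -1.84064…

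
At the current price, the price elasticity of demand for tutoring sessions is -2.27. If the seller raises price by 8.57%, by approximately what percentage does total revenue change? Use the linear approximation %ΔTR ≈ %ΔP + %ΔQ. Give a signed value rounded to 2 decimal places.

-10.88%

%ΔQ ≈ Ed × %ΔP = (-2.27) × (+8.57%) = -19.4539%
%ΔTR ≈ %ΔP + %ΔQ = (+8.57%) + (-19.4539%) = -10.8839%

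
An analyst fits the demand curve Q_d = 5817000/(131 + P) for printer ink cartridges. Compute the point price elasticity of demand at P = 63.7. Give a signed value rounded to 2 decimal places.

-0.33

dQ_d/dP = −5817000/(131 + P)² = -153.45. At P = 63.7, Q_d = 29876.7.
Ed = (dQ_d/dP)·(P/Q_d) = (-153.45) × (63.7/29876.7) = -0.3271…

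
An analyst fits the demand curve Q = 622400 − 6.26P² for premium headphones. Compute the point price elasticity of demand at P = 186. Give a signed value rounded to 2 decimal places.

dQ/dP = −2·6.26·P = -2328.72. At P = 186, Q = 405829.04.
Ed = (dQ/dP)·(P/Q) = (-2328.72) × (186/405829.04) = -1.0673…

-1.07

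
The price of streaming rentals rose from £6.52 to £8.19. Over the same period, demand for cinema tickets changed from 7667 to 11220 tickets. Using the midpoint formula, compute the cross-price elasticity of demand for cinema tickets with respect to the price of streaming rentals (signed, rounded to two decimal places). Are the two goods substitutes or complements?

1.66; substitutes

%ΔQ_{cinema tickets} = (11220 − 7667)/avg = 3553/9443.5 = 0.376237…
%ΔP_{streaming rentals} = (8.19 − 6.52)/avg = 1.67/7.355 = 0.227056…
E_cross = (3553/9443.5) / (1.67/7.355) = 1.6570…
E_cross > 0 ⇒ the goods are substitutes.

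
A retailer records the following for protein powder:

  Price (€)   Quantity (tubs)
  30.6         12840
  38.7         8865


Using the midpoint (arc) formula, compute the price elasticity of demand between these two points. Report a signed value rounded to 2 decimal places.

-1.57

%ΔQ = (8865 − 12840) / [(12840 + 8865)/2] = -3975/10852.5 = -0.366275…
%ΔP = (38.7 − 30.6) / [(30.6 + 38.7)/2] = 8.1/34.65 = 0.233766…
Arc Ed = %ΔQ / %ΔP = (-3975/10852.5) / (8.1/34.65) = -1.5668…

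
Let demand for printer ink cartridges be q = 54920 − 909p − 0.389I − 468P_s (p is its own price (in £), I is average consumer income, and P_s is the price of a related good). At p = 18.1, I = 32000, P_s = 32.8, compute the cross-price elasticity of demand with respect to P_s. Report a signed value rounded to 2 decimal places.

-1.44

At the given values, q = 54920 − 909(18.1) − 0.389(32000) − 468(32.8) = 10668.7.
∂q/∂P_s = -468.
E = (-468) × (32.8/10668.7) = -1.4388…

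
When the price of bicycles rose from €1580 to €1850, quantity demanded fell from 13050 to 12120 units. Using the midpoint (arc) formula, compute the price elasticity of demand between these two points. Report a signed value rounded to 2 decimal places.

-0.47

%ΔQ = (12120 − 13050) / [(13050 + 12120)/2] = -930/12585 = -0.073897…
%ΔP = (1850 − 1580) / [(1580 + 1850)/2] = 270/1715 = 0.157434…
Arc Ed = %ΔQ / %ΔP = (-930/12585) / (270/1715) = -0.4693…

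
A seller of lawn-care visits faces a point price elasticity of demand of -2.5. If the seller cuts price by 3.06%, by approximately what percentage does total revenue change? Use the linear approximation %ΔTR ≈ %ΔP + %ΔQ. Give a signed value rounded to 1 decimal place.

%ΔQ ≈ Ed × %ΔP = (-2.5) × (-3.06%) = +7.6500%
%ΔTR ≈ %ΔP + %ΔQ = (-3.06%) + (+7.6500%) = +4.5900%

+4.6%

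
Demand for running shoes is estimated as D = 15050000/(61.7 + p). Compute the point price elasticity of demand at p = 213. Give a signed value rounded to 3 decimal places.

dD/dp = −15050000/(61.7 + p)² = -199.443. At p = 213, D = 54787.
Ed = (dD/dp)·(p/D) = (-199.443) × (213/54787) = -0.77539…

-0.775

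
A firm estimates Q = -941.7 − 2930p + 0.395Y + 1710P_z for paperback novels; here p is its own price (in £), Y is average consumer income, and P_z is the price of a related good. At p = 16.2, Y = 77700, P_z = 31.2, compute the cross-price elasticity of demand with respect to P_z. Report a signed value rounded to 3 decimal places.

1.497

At the given values, Q = -941.7 − 2930(16.2) + 0.395(77700) + 1710(31.2) = 35635.8.
∂Q/∂P_z = 1710.
E = (1710) × (31.2/35635.8) = 1.49714…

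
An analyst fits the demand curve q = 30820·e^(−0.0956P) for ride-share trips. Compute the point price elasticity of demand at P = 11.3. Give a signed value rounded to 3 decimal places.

dq/dP = −0.0956·q = -1000.3. At P = 11.3, q = 10463.4.
Ed = (dq/dP)·(P/q) = (-1000.3) × (11.3/10463.4) = -1.08028

-1.080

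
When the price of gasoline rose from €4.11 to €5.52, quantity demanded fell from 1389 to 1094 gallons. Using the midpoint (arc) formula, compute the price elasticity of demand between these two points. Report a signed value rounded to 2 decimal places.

-0.81

%ΔQ = (1094 − 1389) / [(1389 + 1094)/2] = -295/1241.5 = -0.237615…
%ΔP = (5.52 − 4.11) / [(4.11 + 5.52)/2] = 1.41/4.815 = 0.292834…
Arc Ed = %ΔQ / %ΔP = (-295/1241.5) / (1.41/4.815) = -0.8114…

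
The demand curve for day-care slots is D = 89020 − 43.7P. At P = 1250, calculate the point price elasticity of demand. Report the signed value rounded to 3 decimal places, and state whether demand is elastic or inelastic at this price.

-1.588; elastic

dD/dP = −43.7. At P = 1250, D = 89020 − 43.7(1250) = 34395.
Ed = (dD/dP)·(P/D) = −43.7 × (1250/34395) = -1.58816…
|Ed| = 1.588 > 1, so demand is elastic.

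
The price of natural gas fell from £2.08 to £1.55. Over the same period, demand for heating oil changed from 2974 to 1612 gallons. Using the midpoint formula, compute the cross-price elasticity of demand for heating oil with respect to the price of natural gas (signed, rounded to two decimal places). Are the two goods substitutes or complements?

2.03; substitutes

%ΔQ_{heating oil} = (1612 − 2974)/avg = -1362/2293 = -0.593981…
%ΔP_{natural gas} = (1.55 − 2.08)/avg = -0.53/1.815 = -0.292011…
E_cross = (-1362/2293) / (-0.53/1.815) = 2.0341…
E_cross > 0 ⇒ the goods are substitutes.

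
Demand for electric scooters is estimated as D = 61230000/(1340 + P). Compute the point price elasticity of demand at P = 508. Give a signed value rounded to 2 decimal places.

dD/dP = −61230000/(1340 + P)² = -17.9292. At P = 508, D = 33133.1.
Ed = (dD/dP)·(P/D) = (-17.9292) × (508/33133.1) = -0.2748…

-0.27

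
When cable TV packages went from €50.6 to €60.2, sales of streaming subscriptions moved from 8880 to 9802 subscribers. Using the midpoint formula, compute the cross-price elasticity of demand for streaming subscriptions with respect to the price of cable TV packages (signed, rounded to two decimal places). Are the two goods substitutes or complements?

%ΔQ_{streaming subscriptions} = (9802 − 8880)/avg = 922/9341 = 0.098704…
%ΔP_{cable TV packages} = (60.2 − 50.6)/avg = 9.6/55.4 = 0.173285…
E_cross = (922/9341) / (9.6/55.4) = 0.5696…
E_cross > 0 ⇒ the goods are substitutes.

0.57; substitutes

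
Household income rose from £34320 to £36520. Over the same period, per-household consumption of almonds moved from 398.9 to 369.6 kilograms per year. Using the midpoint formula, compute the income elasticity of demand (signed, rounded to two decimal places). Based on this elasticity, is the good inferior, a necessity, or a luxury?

%ΔQ = (369.6 − 398.9)/[( 398.9 + 369.6)/2] = -29.3/384.25 = -0.076252…
%ΔIncome = (36520 − 34320)/[( 34320 + 36520)/2] = 2200/35420 = 0.062111…
E_income = (-29.3/384.25) / (2200/35420) = -1.2276…
E_income < 0 ⇒ inferior good.

-1.23; inferior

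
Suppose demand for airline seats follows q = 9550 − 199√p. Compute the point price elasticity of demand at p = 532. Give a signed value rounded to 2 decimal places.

dq/dp = −199/(2√p) = -4.31387. At p = 532, q = 4960.04.
Ed = (dq/dp)·(p/q) = (-4.31387) × (532/4960.04) = -0.4626…

-0.46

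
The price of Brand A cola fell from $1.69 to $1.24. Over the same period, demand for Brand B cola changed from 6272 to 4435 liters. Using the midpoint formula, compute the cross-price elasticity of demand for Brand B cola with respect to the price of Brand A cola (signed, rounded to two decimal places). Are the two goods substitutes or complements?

1.12; substitutes

%ΔQ_{Brand B cola} = (4435 − 6272)/avg = -1837/5353.5 = -0.343140…
%ΔP_{Brand A cola} = (1.24 − 1.69)/avg = -0.45/1.465 = -0.307167…
E_cross = (-1837/5353.5) / (-0.45/1.465) = 1.1171…
E_cross > 0 ⇒ the goods are substitutes.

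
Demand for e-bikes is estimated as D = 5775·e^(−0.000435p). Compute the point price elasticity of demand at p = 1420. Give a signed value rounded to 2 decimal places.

dD/dp = −0.000435·D = -1.3545. At p = 1420, D = 3113.78.
Ed = (dD/dp)·(p/D) = (-1.3545) × (1420/3113.78) = -0.6177

-0.62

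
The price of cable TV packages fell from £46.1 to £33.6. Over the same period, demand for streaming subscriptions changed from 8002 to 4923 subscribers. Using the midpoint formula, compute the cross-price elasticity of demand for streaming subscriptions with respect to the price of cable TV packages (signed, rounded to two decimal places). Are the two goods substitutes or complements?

1.52; substitutes

%ΔQ_{streaming subscriptions} = (4923 − 8002)/avg = -3079/6462.5 = -0.476441…
%ΔP_{cable TV packages} = (33.6 − 46.1)/avg = -12.5/39.85 = -0.313676…
E_cross = (-3079/6462.5) / (-12.5/39.85) = 1.5188…
E_cross > 0 ⇒ the goods are substitutes.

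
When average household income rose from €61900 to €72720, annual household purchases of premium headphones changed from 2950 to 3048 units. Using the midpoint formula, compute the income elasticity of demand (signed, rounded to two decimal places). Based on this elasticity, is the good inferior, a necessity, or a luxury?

%ΔQ = (3048 − 2950)/[( 2950 + 3048)/2] = 98/2999 = 0.032677…
%ΔIncome = (72720 − 61900)/[( 61900 + 72720)/2] = 10820/67310 = 0.160748…
E_income = (98/2999) / (10820/67310) = 0.2032…
0 < E_income < 1 ⇒ normal good, necessity.

0.20; necessity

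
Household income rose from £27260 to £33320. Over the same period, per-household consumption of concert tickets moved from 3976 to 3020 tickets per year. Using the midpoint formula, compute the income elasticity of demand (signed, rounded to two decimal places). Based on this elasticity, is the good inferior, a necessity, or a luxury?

%ΔQ = (3020 − 3976)/[( 3976 + 3020)/2] = -956/3498 = -0.273299…
%ΔIncome = (33320 − 27260)/[( 27260 + 33320)/2] = 6060/30290 = 0.200066…
E_income = (-956/3498) / (6060/30290) = -1.3660…
E_income < 0 ⇒ inferior good.

-1.37; inferior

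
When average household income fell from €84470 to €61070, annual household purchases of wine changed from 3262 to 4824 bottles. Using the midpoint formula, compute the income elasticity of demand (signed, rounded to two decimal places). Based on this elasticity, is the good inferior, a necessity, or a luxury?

-1.20; inferior

%ΔQ = (4824 − 3262)/[( 3262 + 4824)/2] = 1562/4043 = 0.386346…
%ΔIncome = (61070 − 84470)/[( 84470 + 61070)/2] = -23400/72770 = -0.321561…
E_income = (1562/4043) / (-23400/72770) = -1.2014…
E_income < 0 ⇒ inferior good.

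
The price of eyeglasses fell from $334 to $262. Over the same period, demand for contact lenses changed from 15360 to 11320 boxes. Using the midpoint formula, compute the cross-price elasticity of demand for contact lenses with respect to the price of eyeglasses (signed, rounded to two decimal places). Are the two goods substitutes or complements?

%ΔQ_{contact lenses} = (11320 − 15360)/avg = -4040/13340 = -0.302848…
%ΔP_{eyeglasses} = (262 − 334)/avg = -72/298 = -0.241610…
E_cross = (-4040/13340) / (-72/298) = 1.2534…
E_cross > 0 ⇒ the goods are substitutes.

1.25; substitutes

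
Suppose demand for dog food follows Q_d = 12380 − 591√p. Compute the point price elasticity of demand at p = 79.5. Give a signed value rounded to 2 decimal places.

dQ_d/dp = −591/(2√p) = -33.1416. At p = 79.5, Q_d = 7110.48.
Ed = (dQ_d/dp)·(p/Q_d) = (-33.1416) × (79.5/7110.48) = -0.3705…

-0.37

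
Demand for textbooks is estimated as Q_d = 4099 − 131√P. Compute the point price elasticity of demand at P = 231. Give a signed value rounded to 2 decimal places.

dQ_d/dP = −131/(2√P) = -4.30958. At P = 231, Q_d = 2107.97.
Ed = (dQ_d/dP)·(P/Q_d) = (-4.30958) × (231/2107.97) = -0.4722…

-0.47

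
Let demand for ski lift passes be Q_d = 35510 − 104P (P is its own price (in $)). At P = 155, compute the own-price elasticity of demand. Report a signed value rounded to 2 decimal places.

At the given values, Q_d = 35510 − 104(155) = 19390.
∂Q_d/∂P = −104.
E = (-104) × (155/19390) = -0.8313…

-0.83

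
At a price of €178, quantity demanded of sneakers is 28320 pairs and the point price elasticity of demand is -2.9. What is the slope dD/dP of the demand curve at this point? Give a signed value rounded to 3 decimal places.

Ed = (dD/dP)·(P/D) ⇒ dD/dP = Ed·D/P = (-2.9)·28320/178 = -461.39325…

-461.393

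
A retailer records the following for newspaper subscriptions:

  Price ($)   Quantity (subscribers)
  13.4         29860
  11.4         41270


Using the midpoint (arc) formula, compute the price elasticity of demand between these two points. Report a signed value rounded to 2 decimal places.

-1.99

%ΔQ = (41270 − 29860) / [(29860 + 41270)/2] = 11410/35565 = 0.320821…
%ΔP = (11.4 − 13.4) / [(13.4 + 11.4)/2] = -2/12.4 = -0.161290…
Arc Ed = %ΔQ / %ΔP = (11410/35565) / (-2/12.4) = -1.9890…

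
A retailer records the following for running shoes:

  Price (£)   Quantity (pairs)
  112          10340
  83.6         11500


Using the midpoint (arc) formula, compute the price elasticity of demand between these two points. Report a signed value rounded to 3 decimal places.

%ΔQ = (11500 − 10340) / [(10340 + 11500)/2] = 1160/10920 = 0.106227…
%ΔP = (83.6 − 112) / [(112 + 83.6)/2] = -28.4/97.8 = -0.290388…
Arc Ed = %ΔQ / %ΔP = (1160/10920) / (-28.4/97.8) = -0.36581…

-0.366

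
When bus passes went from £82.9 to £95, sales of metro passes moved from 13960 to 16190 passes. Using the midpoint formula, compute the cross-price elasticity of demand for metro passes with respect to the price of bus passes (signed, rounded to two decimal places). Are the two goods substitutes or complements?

1.09; substitutes

%ΔQ_{metro passes} = (16190 − 13960)/avg = 2230/15075 = 0.147927…
%ΔP_{bus passes} = (95 − 82.9)/avg = 12.1/88.95 = 0.136031…
E_cross = (2230/15075) / (12.1/88.95) = 1.0874…
E_cross > 0 ⇒ the goods are substitutes.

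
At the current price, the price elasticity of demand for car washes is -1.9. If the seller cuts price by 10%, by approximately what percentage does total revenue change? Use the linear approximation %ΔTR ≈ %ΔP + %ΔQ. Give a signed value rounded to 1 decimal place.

+9.0%

%ΔQ ≈ Ed × %ΔP = (-1.9) × (-10%) = +19.0000%
%ΔTR ≈ %ΔP + %ΔQ = (-10%) + (+19.0000%) = +9.0000%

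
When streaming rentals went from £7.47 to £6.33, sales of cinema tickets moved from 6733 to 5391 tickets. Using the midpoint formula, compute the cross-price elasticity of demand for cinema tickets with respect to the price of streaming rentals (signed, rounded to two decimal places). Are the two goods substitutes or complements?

%ΔQ_{cinema tickets} = (5391 − 6733)/avg = -1342/6062 = -0.221379…
%ΔP_{streaming rentals} = (6.33 − 7.47)/avg = -1.14/6.9 = -0.165217…
E_cross = (-1342/6062) / (-1.14/6.9) = 1.3399…
E_cross > 0 ⇒ the goods are substitutes.

1.34; substitutes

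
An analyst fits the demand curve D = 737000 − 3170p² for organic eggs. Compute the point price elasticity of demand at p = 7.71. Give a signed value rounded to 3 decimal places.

dD/dp = −2·3170·p = -48881.4. At p = 7.71, D = 548562.203.
Ed = (dD/dp)·(p/D) = (-48881.4) × (7.71/548562.203) = -0.68702…

-0.687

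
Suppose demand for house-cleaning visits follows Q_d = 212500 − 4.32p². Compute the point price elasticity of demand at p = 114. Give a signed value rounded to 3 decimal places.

dQ_d/dp = −2·4.32·p = -984.96. At p = 114, Q_d = 156357.28.
Ed = (dQ_d/dp)·(p/Q_d) = (-984.96) × (114/156357.28) = -0.71813…

-0.718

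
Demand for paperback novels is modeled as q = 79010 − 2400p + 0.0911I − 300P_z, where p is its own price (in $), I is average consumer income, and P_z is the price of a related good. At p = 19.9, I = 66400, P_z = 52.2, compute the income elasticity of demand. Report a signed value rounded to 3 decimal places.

0.280

At the given values, q = 79010 − 2400(19.9) + 0.0911(66400) − 300(52.2) = 21639.04.
∂q/∂I = 0.0911.
E = (0.0911) × (66400/21639.04) = 0.27954…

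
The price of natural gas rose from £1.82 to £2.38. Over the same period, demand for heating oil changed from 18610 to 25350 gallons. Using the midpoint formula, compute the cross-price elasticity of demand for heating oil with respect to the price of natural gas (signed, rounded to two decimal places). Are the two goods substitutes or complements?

%ΔQ_{heating oil} = (25350 − 18610)/avg = 6740/21980 = 0.306642…
%ΔP_{natural gas} = (2.38 − 1.82)/avg = 0.56/2.1 = 0.266666…
E_cross = (6740/21980) / (0.56/2.1) = 1.1499…
E_cross > 0 ⇒ the goods are substitutes.

1.15; substitutes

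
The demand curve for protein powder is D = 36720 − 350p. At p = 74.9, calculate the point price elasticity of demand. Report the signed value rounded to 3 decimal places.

dD/dp = −350. At p = 74.9, D = 36720 − 350(74.9) = 10505.
Ed = (dD/dp)·(p/D) = −350 × (74.9/10505) = -2.49547…

-2.495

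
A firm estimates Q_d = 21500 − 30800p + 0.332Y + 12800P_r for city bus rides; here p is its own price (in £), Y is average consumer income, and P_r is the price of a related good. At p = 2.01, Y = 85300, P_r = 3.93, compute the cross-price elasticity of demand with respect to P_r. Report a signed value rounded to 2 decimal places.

At the given values, Q_d = 21500 − 30800(2.01) + 0.332(85300) + 12800(3.93) = 38215.6.
∂Q_d/∂P_r = 12800.
E = (12800) × (3.93/38215.6) = 1.3163…

1.32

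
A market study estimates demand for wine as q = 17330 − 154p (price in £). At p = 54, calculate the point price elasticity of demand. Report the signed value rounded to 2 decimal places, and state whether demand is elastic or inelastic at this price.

dq/dp = −154. At p = 54, q = 17330 − 154(54) = 9014.
Ed = (dq/dp)·(p/q) = −154 × (54/9014) = -0.9225…
|Ed| = 0.92 < 1, so demand is inelastic.

-0.92; inelastic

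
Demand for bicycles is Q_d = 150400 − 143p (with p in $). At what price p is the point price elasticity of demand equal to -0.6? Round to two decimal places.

394.41

Ed = −143p/(150400 − 143p). Set this equal to -0.6:
143p = 0.6·(150400 − 143p) ⇒ 143p(1 + 0.6) = 0.6·150400
p = 0.6·150400 / (143·1.6) = 394.4055…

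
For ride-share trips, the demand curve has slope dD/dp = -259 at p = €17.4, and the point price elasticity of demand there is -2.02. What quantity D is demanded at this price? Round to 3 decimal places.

Ed = (dD/dp)·(p/D) ⇒ D = (dD/dp)·p/Ed = (-259)·17.4/(-2.02) = 2230.99009…

2230.990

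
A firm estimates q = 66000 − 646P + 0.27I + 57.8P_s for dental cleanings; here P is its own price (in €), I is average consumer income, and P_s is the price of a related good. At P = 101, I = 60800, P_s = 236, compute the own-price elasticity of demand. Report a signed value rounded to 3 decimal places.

-2.118

At the given values, q = 66000 − 646(101) + 0.27(60800) + 57.8(236) = 30810.8.
∂q/∂P = −646.
E = (-646) × (101/30810.8) = -2.11763…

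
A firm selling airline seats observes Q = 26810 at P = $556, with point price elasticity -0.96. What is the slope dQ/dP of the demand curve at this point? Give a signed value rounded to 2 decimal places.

-46.29

Ed = (dQ/dP)·(P/Q) ⇒ dQ/dP = Ed·Q/P = (-0.96)·26810/556 = -46.2906…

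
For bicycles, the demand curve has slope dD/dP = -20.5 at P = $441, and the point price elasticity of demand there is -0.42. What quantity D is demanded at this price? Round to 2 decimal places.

21525.00

Ed = (dD/dP)·(P/D) ⇒ D = (dD/dP)·P/Ed = (-20.5)·441/(-0.42) = 21525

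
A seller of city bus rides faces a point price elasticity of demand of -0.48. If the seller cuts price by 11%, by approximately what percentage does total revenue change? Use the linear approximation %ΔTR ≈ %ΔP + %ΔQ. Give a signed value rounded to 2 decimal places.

%ΔQ ≈ Ed × %ΔP = (-0.48) × (-11%) = +5.2800%
%ΔTR ≈ %ΔP + %ΔQ = (-11%) + (+5.2800%) = -5.7200%

-5.72%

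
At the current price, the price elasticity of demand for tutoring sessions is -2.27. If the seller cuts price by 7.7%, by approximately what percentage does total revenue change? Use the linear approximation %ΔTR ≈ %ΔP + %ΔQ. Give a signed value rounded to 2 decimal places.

%ΔQ ≈ Ed × %ΔP = (-2.27) × (-7.7%) = +17.4790%
%ΔTR ≈ %ΔP + %ΔQ = (-7.7%) + (+17.4790%) = +9.7790%

+9.78%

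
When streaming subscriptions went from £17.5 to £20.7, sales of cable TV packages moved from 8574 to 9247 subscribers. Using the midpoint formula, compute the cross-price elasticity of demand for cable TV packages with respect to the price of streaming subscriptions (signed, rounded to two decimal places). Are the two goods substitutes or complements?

0.45; substitutes

%ΔQ_{cable TV packages} = (9247 − 8574)/avg = 673/8910.5 = 0.075528…
%ΔP_{streaming subscriptions} = (20.7 − 17.5)/avg = 3.2/19.1 = 0.167539…
E_cross = (673/8910.5) / (3.2/19.1) = 0.4508…
E_cross > 0 ⇒ the goods are substitutes.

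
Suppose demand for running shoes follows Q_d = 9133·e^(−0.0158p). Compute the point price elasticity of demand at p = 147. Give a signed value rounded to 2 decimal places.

-2.32

dQ_d/dp = −0.0158·Q_d = -14.1442. At p = 147, Q_d = 895.202.
Ed = (dQ_d/dp)·(p/Q_d) = (-14.1442) × (147/895.202) = -2.3226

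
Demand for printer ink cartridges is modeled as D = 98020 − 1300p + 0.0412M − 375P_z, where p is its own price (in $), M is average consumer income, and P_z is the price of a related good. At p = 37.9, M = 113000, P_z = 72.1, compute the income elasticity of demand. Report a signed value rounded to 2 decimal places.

At the given values, D = 98020 − 1300(37.9) + 0.0412(113000) − 375(72.1) = 26368.1.
∂D/∂M = 0.0412.
E = (0.0412) × (113000/26368.1) = 0.1765…

0.18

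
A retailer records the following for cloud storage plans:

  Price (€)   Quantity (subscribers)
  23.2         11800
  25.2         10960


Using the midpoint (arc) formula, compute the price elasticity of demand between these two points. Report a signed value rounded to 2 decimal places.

%ΔQ = (10960 − 11800) / [(11800 + 10960)/2] = -840/11380 = -0.073813…
%ΔP = (25.2 − 23.2) / [(23.2 + 25.2)/2] = 2/24.2 = 0.082644…
Arc Ed = %ΔQ / %ΔP = (-840/11380) / (2/24.2) = -0.8931…

-0.89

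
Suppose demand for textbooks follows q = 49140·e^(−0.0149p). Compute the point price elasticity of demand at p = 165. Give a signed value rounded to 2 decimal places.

dq/dp = −0.0149·q = -62.6482. At p = 165, q = 4204.58.
Ed = (dq/dp)·(p/q) = (-62.6482) × (165/4204.58) = -2.4585

-2.46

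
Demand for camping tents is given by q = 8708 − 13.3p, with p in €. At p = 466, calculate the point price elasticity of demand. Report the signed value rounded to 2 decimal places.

-2.47

dq/dp = −13.3. At p = 466, q = 8708 − 13.3(466) = 2510.2.
Ed = (dq/dp)·(p/q) = −13.3 × (466/2510.2) = -2.4690…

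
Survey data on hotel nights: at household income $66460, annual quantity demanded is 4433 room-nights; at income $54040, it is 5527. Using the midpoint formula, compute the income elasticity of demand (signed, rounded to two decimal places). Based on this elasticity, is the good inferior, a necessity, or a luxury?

%ΔQ = (5527 − 4433)/[( 4433 + 5527)/2] = 1094/4980 = 0.219678…
%ΔIncome = (54040 − 66460)/[( 66460 + 54040)/2] = -12420/60250 = -0.206141…
E_income = (1094/4980) / (-12420/60250) = -1.0656…
E_income < 0 ⇒ inferior good.

-1.07; inferior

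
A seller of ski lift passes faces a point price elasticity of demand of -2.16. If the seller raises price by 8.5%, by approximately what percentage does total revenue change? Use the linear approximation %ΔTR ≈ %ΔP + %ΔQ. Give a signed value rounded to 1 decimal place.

-9.9%

%ΔQ ≈ Ed × %ΔP = (-2.16) × (+8.5%) = -18.3600%
%ΔTR ≈ %ΔP + %ΔQ = (+8.5%) + (-18.3600%) = -9.8600%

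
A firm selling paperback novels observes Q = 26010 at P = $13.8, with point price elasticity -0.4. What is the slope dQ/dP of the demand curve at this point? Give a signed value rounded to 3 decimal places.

-753.913

Ed = (dQ/dP)·(P/Q) ⇒ dQ/dP = Ed·Q/P = (-0.4)·26010/13.8 = -753.91304…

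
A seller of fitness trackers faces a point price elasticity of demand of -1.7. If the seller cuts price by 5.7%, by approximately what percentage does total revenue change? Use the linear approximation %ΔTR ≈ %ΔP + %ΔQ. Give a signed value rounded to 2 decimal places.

+3.99%

%ΔQ ≈ Ed × %ΔP = (-1.7) × (-5.7%) = +9.6900%
%ΔTR ≈ %ΔP + %ΔQ = (-5.7%) + (+9.6900%) = +3.9900%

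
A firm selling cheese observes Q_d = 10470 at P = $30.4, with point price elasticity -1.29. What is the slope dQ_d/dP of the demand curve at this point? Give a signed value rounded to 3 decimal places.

-444.286

Ed = (dQ_d/dP)·(P/Q_d) ⇒ dQ_d/dP = Ed·Q_d/P = (-1.29)·10470/30.4 = -444.28618…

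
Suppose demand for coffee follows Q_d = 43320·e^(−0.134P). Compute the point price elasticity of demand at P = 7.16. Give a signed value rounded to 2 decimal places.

dQ_d/dP = −0.134·Q_d = -2223.89. At P = 7.16, Q_d = 16596.2.
Ed = (dQ_d/dP)·(P/Q_d) = (-2223.89) × (7.16/16596.2) = -0.9594…

-0.96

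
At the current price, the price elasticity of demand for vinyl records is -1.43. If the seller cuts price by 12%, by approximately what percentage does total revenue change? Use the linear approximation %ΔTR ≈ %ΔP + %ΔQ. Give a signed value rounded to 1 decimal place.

%ΔQ ≈ Ed × %ΔP = (-1.43) × (-12%) = +17.1600%
%ΔTR ≈ %ΔP + %ΔQ = (-12%) + (+17.1600%) = +5.1600%

+5.2%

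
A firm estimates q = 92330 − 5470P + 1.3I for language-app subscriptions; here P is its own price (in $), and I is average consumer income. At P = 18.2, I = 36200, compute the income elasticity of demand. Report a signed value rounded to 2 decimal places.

At the given values, q = 92330 − 5470(18.2) + 1.3(36200) = 39836.
∂q/∂I = 1.3.
E = (1.3) × (36200/39836) = 1.1813…

1.18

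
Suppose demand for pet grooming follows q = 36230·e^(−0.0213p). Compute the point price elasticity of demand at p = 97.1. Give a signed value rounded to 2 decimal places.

dq/dp = −0.0213·q = -97.55. At p = 97.1, q = 4579.81.
Ed = (dq/dp)·(p/q) = (-97.55) × (97.1/4579.81) = -2.0682…

-2.07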